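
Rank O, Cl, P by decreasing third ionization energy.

O > Cl > P

After 2 electrons have been removed, what remains? O²⁺ still has 4 valence electrons; Cl²⁺ still has 5 valence electrons; P²⁺ still has 3 valence electrons.
All are still removing valence electrons, so compare the +2 ions as you would atoms: IE_3 generally rises across a period (higher Z_eff) and falls down a group (larger shell), subject to the usual subshell exceptions.
Valence configurations: O²⁺ [He]2s²2p², Cl²⁺ [Ne]3s²3p³, P²⁺ [Ne]3s²3p¹.
Tabulated IE_3 (kJ/mol): O 5300, Cl 3822, P 2914.
So the third ionization energies run P < Cl < O.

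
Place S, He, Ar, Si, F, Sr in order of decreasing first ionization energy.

He > F > Ar > S > Si > Sr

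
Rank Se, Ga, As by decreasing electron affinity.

Atoms with high Z_eff and room in the valence shell (especially the halogens) have the most exothermic electron affinities.
All lie in period 4, so electron affinity increases left to right.
So from highest to lowest: Se > As > Ga.

Se > As > Ga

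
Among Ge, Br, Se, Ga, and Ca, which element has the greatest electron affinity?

Ca is in period 4, group 2; Ga is in period 4, group 13; Ge is in period 4, group 14; Se is in period 4, group 16; Br is in period 4, group 17.
EA tends to increase across a period and decrease down a group, though the pattern is less regular than for IE or radius.
All lie in period 4, so electron affinity increases left to right.
The greatest electron affinity among these belongs to Br.

Br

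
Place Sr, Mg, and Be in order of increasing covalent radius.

Be < Mg < Sr

Be is in period 2, group 2; Mg is in period 3, group 2; Sr is in period 5, group 2.
Atomic radius shrinks across a period as nuclear charge pulls the same shell inward, and grows down a group as new shells are added.
All are in group 2, so atomic radius increases down the group.
So from smallest to largest: Be < Mg < Sr.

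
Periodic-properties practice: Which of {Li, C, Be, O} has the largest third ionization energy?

The third ionization energy removes an electron from the +2 ion. For each element: Li²⁺ is already 1 electron into the core; C²⁺ still has 2 valence electrons; Be²⁺ is the bare [He] core; O²⁺ still has 4 valence electrons.
Pulling an electron out of a noble-gas core costs far more than removing a remaining valence electron, so Li and Be sit at the high end of IE_3.
Valence configurations: C²⁺ [He]2s², O²⁺ [He]2s²2p².
Tabulated IE_3 (kJ/mol): Li 11815, C 4620, Be 14849, O 5300.
Putting it together, IE_3: C < O < Li < Be.

Be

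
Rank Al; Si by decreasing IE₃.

The third ionization energy removes an electron from the +2 ion. For each element: Al²⁺ still has 1 valence electron; Si²⁺ still has 2 valence electrons.
All are still removing valence electrons, so compare the +2 ions as you would atoms: IE_3 generally rises across a period (higher Z_eff) and falls down a group (larger shell), subject to the usual subshell exceptions.
Valence configurations: Al²⁺ [Ne]3s¹, Si²⁺ [Ne]3s².
Tabulated IE_3 (kJ/mol): Al 2745, Si 3232.
So the third ionization energies run Al < Si.

Si > Al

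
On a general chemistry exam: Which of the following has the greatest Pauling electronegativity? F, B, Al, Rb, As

F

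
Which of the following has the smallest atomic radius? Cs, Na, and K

Na

Na is in period 3, group 1; K is in period 4, group 1; Cs is in period 6, group 1.
Across a period the added protons contract the valence shell; down a group each new principal shell makes the atom larger.
All are in group 1, so atomic radius increases down the group.
The smallest atomic radius among these belongs to Na.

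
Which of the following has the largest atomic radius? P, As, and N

As

N is in period 2, group 15; P is in period 3, group 15; As is in period 4, group 15.
Atomic radius shrinks across a period as nuclear charge pulls the same shell inward, and grows down a group as new shells are added.
All are in group 15, so atomic radius increases down the group.
The largest atomic radius among these belongs to As.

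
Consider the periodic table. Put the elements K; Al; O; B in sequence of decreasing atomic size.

K > Al > B > O

Radius decreases left→right (rising Z_eff, same n) and increases top→bottom (higher n).
Neither a single period nor a single group — weigh both effects.
B > O: both are in period 2; the period trend gives B the larger value.
Al > B: Al sits below B in group 13, so the down-group effect alone puts Al larger.
K > Al: relative to Al, both the across-period and down-group shifts push K's atomic radius up.
Approximate values (pm): B 85, O 63, Al 126, K 196.
So from largest to smallest: K > Al > B > O.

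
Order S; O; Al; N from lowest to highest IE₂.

The second ionization energy removes an electron from the +1 ion. For each element: S⁺ still has 5 valence electrons; O⁺ still has 5 valence electrons; Al⁺ still has 2 valence electrons; N⁺ still has 4 valence electrons.
All are still removing valence electrons, so compare the +1 ions as you would atoms: IE_2 generally rises across a period (higher Z_eff) and falls down a group (larger shell), subject to the usual subshell exceptions.
Valence configurations: S⁺ [Ne]3s²3p³, O⁺ [He]2s²2p³, Al⁺ [Ne]3s², N⁺ [He]2s²2p².
Approximate IE_2 values (kJ/mol): S 2252, O 3388, Al 1817, N 2856.
Putting it together, IE_2: Al < S < N < O.

Al < S < N < O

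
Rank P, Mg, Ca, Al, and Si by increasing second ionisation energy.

Ca < Mg < Si < Al < P

After 1 electron has been removed, what remains? P⁺ still has 4 valence electrons; Mg⁺ still has 1 valence electron; Ca⁺ still has 1 valence electron; Al⁺ still has 2 valence electrons; Si⁺ still has 3 valence electrons.
All are still removing valence electrons, so compare the +1 ions as you would atoms: IE_2 generally rises across a period (higher Z_eff) and falls down a group (larger shell), subject to the usual subshell exceptions.
Valence configurations: P⁺ [Ne]3s²3p², Mg⁺ [Ne]3s¹, Ca⁺ [Ar]4s¹, Al⁺ [Ne]3s², Si⁺ [Ne]3s²3p¹.
Si⁺ loses a lone 3p electron whereas Al⁺ must break into a filled 3s² pair, so IE_2(Al) > IE_2(Si) even though Si has the higher nuclear charge.
Approximate IE_2 values (kJ/mol): P 1907, Mg 1451, Ca 1145, Al 1817, Si 1577.
Overall IE_2 order: Ca < Mg < Si < Al < P.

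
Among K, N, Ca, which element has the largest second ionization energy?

K

Consider each +1 ion: K⁺ is the bare [Ar] core; N⁺ still has 4 valence electrons; Ca⁺ still has 1 valence electron.
Pulling an electron out of a noble-gas core costs far more than removing a remaining valence electron, so K sits at the high end of IE_2.
Valence configurations: N⁺ [He]2s²2p², Ca⁺ [Ar]4s¹.
Tabulated IE_2 (kJ/mol): K 3052, N 2856, Ca 1145.
Hence IE_2: Ca < N < K.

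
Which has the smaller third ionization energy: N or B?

B

Consider each +2 ion: N²⁺ still has 3 valence electrons; B²⁺ still has 1 valence electron.
All are still removing valence electrons, so compare the +2 ions as you would atoms: IE_3 generally rises across a period (higher Z_eff) and falls down a group (larger shell), subject to the usual subshell exceptions.
Valence configurations: N²⁺ [He]2s²2p¹, B²⁺ [He]2s¹.
Approximate IE_3 values (kJ/mol): N 4578, B 3660.
Putting it together, IE_3: B < N.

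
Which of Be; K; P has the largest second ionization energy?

K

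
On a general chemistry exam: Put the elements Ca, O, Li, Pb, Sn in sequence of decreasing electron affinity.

O > Sn > Li > Pb > Ca

Li is in period 2, group 1; O is in period 2, group 16; Ca is in period 4, group 2; Sn is in period 5, group 14; Pb is in period 6, group 14.
Atoms with high Z_eff and room in the valence shell (especially the halogens) have the most exothermic electron affinities.
Here both period and group differ, so the two effects have to be weighed against each other.
Pb > Ca: period and group pull opposite ways; the across-period shift dominates (35 vs 2 kJ/mol).
Li > Pb: period and group pull opposite ways; the down-group shift dominates (60 vs 35 kJ/mol).
Sn > Li: period and group pull opposite ways; the across-period shift dominates (107 vs 60 kJ/mol).
O > Sn: both effects reinforce here, so O is clearly the higher of the two.
Tabulated electron affinity (kJ/mol): Li 60, O 141, Ca 2, Sn 107, Pb 35.
So from highest to lowest: O > Sn > Li > Pb > Ca.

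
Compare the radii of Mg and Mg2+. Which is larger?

Forming Mg2+ removes 2 electrons from Mg. Fewer electrons for the same nuclear charge means less shielding and a higher Z_eff on the remaining electrons, and for main-group metals the entire outer shell is lost.
A cation is smaller than its parent atom: Mg2+ < Mg.

Mg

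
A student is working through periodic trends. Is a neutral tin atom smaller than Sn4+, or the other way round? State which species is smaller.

Forming Sn4+ removes 4 electrons from Sn. Fewer electrons for the same nuclear charge means less shielding and a higher Z_eff on the remaining electrons.
A cation is smaller than its parent atom: Sn4+ < Sn.

Sn4+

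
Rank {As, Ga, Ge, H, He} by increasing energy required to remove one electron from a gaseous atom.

H is in period 1, group 1; He is in period 1, group 18; Ga is in period 4, group 13; Ge is in period 4, group 14; As is in period 4, group 15.
Removing the outermost electron gets harder across a period and easier down a group.
Neither a single period nor a single group — weigh both effects.
Ge > Ga: Ge lies to the right of Ga in period 4, so the across-period effect alone puts Ge higher.
As > Ge: both are in period 4; the period trend gives As the larger value.
H > As: the two effects oppose for this pair; the down-group effect wins (1312 vs 947 kJ/mol).
He > H: He lies to the right of H in period 1, so the across-period effect alone puts He higher.
For reference (kJ/mol): H 1312, He 2372, Ga 579, Ge 762, As 947.
So from lowest to highest: Ga < Ge < As < H < He.

Ga, Ge, As, H, He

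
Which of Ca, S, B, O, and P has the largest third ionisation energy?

Consider each +2 ion: Ca²⁺ is the bare [Ar] core; S²⁺ still has 4 valence electrons; B²⁺ still has 1 valence electron; O²⁺ still has 4 valence electrons; P²⁺ still has 3 valence electrons.
Usually core removal costs more than valence removal, but here the competition is close: a tightly held n=2 valence electron can cost more to remove than an n=3 core electron, so the actual values have to decide it.
Valence configurations: S²⁺ [Ne]3s²3p², B²⁺ [He]2s¹, O²⁺ [He]2s²2p², P²⁺ [Ne]3s²3p¹.
Tabulated IE_3 (kJ/mol): Ca 4912, S 3357, B 3660, O 5300, P 2914.
Overall IE_3 order: P < S < B < Ca < O.

O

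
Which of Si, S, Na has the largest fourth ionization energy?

Na

After 3 electrons have been removed, what remains? Si³⁺ still has 1 valence electron; S³⁺ still has 3 valence electrons; Na³⁺ is already 2 electrons into the core.
Pulling an electron out of a noble-gas core costs far more than removing a remaining valence electron, so Na sits at the high end of IE_4.
Valence configurations: Si³⁺ [Ne]3s¹, S³⁺ [Ne]3s²3p¹.
The numbers (kJ/mol): Si 4356, S 4556, Na 9543.
Hence IE_4: Si < S < Na.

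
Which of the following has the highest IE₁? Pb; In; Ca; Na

Pb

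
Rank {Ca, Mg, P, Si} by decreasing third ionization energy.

Mg, Ca, Si, P

After 2 electrons have been removed, what remains? Ca²⁺ is the bare [Ar] core; Mg²⁺ is the bare [Ne] core; P²⁺ still has 3 valence electrons; Si²⁺ still has 2 valence electrons.
Pulling an electron out of a noble-gas core costs far more than removing a remaining valence electron, so Ca and Mg sit at the high end of IE_3.
Valence configurations: P²⁺ [Ne]3s²3p¹, Si²⁺ [Ne]3s².
P²⁺ loses a lone 3p electron whereas Si²⁺ must break into a filled 3s² pair, so IE_3(Si) > IE_3(P) even though P has the higher nuclear charge.
Approximate IE_3 values (kJ/mol): Ca 4912, Mg 7733, P 2914, Si 3232.
Hence IE_3: P < Si < Ca < Mg.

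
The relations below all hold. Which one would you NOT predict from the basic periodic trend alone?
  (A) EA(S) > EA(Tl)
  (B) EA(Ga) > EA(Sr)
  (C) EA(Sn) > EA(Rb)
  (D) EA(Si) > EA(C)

The general trend: electron affinity increases across a period and decreases down a group.
(A) S (period 3, group 16) vs Tl (period 6, group 13): the stated order agrees with the simple trend.
(B) Ga (period 4, group 13) vs Sr (period 5, group 2): the stated order agrees with the simple trend.
(C) Sn (period 5, group 14) vs Rb (period 5, group 1): the stated order agrees with the simple trend.
(D) Si (period 3, group 14) vs C (period 2, group 14): the stated order contradicts the simple trend.
The exception is (D): Si's larger, more diffuse 3p orbitals accept an added electron slightly more readily than C's compact 2p.

(D)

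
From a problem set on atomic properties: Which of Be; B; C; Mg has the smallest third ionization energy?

The third ionization energy removes an electron from the +2 ion. For each element: Be²⁺ is the bare [He] core; B²⁺ still has 1 valence electron; C²⁺ still has 2 valence electrons; Mg²⁺ is the bare [Ne] core.
Pulling an electron out of a noble-gas core costs far more than removing a remaining valence electron, so Mg and Be sit at the high end of IE_3.
Valence configurations: B²⁺ [He]2s¹, C²⁺ [He]2s².
The numbers (kJ/mol): Be 14849, B 3660, C 4620, Mg 7733.
Overall IE_3 order: B < C < Mg < Be.

B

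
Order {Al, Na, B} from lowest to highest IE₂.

After 1 electron has been removed, what remains? Al⁺ still has 2 valence electrons; Na⁺ is the bare [Ne] core; B⁺ still has 2 valence electrons.
Core electrons are held far more tightly than valence electrons, so Na tops the IE_2 order.
Valence configurations: Al⁺ [Ne]3s², B⁺ [He]2s².
The numbers (kJ/mol): Al 1817, Na 4562, B 2427.
So the second ionization energies run Al < B < Na.

Al, B, Na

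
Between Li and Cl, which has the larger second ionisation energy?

IE_2 is the cost of taking one more electron from the +1 cation: Li⁺ is the bare [He] core; Cl⁺ still has 6 valence electrons.
Core electrons are held far more tightly than valence electrons, so Li tops the IE_2 order.
The numbers (kJ/mol): Li 7298, Cl 2298.
So the second ionization energies run Cl < Li.

Li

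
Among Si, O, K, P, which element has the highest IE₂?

O

IE_2 is the cost of taking one more electron from the +1 cation: Si⁺ still has 3 valence electrons; O⁺ still has 5 valence electrons; K⁺ is the bare [Ar] core; P⁺ still has 4 valence electrons.
Usually core removal costs more than valence removal, but here the competition is close: a tightly held n=2 valence electron can cost more to remove than an n=3 core electron, so the actual values have to decide it.
Valence configurations: Si⁺ [Ne]3s²3p¹, O⁺ [He]2s²2p³, P⁺ [Ne]3s²3p².
Approximate IE_2 values (kJ/mol): Si 1577, O 3388, K 3052, P 1907.
Hence IE_2: Si < P < K < O.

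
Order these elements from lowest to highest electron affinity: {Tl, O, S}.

Electron affinity generally becomes more exothermic across a period toward the halogens and less exothermic down a group.
These span different periods and groups, so the two trends combine.
O > Tl: both effects reinforce here, so O is clearly the higher of the two.
S > O: this pair runs against the simple trend — see the exception note.
Note the exception: S has a higher electron affinity than O, contrary to the simple trend — the compact 2p subshell of O repels the added electron more than S's larger 3p does.
Approximate values (kJ/mol): O 141, S 200, Tl 19.
So from lowest to highest: Tl < O < S.

Tl, O, S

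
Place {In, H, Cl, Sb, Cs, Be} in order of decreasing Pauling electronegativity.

Cl > H > Sb > In > Be > Cs

H is in period 1, group 1; Be is in period 2, group 2; Cl is in period 3, group 17; In is in period 5, group 13; Sb is in period 5, group 15; Cs is in period 6, group 1.
EN rises left→right (higher Z_eff, smaller atoms) and falls top→bottom (larger, more shielded atoms).
Neither a single period nor a single group — weigh both effects.
Be > Cs: both effects reinforce here, so Be is clearly the higher of the two.
In > Be: the two effects oppose for this pair; the across-period effect wins (1.78 vs 1.57).
Sb > In: both are in period 5; the period trend gives Sb the larger value.
H > Sb: the two effects oppose for this pair; the down-group effect wins (2.20 vs 2.05).
Cl > H: period and group pull opposite ways; the across-period shift dominates (3.16 vs 2.20).
For reference (Pauling): H 2.20, Be 1.57, Cl 3.16, In 1.78, Sb 2.05, Cs 0.79.
So from highest to lowest: Cl > H > Sb > In > Be > Cs.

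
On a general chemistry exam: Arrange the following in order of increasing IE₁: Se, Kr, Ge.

Ge < Se < Kr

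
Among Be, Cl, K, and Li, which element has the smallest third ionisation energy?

After 2 electrons have been removed, what remains? Be²⁺ is the bare [He] core; Cl²⁺ still has 5 valence electrons; K²⁺ is already 1 electron into the core; Li²⁺ is already 1 electron into the core.
Core electrons are held far more tightly than valence electrons, so K, Li and Be top the IE_3 order.
The numbers (kJ/mol): Be 14849, Cl 3822, K 4420, Li 11815.
Overall IE_3 order: Cl < K < Li < Be.

Cl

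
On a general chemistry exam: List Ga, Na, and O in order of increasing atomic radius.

Atomic radius shrinks across a period as nuclear charge pulls the same shell inward, and grows down a group as new shells are added.
Neither a single period nor a single group — weigh both effects.
Ga > O: relative to O, both the across-period and down-group shifts push Ga's atomic radius up.
Na > Ga: period and group pull opposite ways; the across-period shift dominates (155 vs 124 pm).
For reference (pm): O 63, Na 155, Ga 124.
So from smallest to largest: O < Ga < Na.

O < Ga < Na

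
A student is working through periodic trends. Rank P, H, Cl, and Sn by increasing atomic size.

H, Cl, P, Sn

H is in period 1, group 1; P is in period 3, group 15; Cl is in period 3, group 17; Sn is in period 5, group 14.
Radius decreases left→right (rising Z_eff, same n) and increases top→bottom (higher n).
These span different periods and groups, so the two trends combine.
Cl > H: period and group pull opposite ways; the down-group shift dominates (99 vs 32 pm).
P > Cl: both are in period 3; the period trend gives P the larger value.
Sn > P: relative to P, both the across-period and down-group shifts push Sn's atomic radius up.
Tabulated atomic radius (pm): H 32, P 111, Cl 99, Sn 140.
So from smallest to largest: H < Cl < P < Sn.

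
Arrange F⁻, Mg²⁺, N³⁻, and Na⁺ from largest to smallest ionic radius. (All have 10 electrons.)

All of these have 10 electrons, so size is governed by nuclear charge alone: the more protons, the stronger the pull on the same electron cloud, and the smaller the ion.
Nuclear charges: Mg²⁺ (Z=12), Na⁺ (Z=11), F⁻ (Z=9), N³⁻ (Z=7).
Largest to smallest: N³⁻ > F⁻ > Na⁺ > Mg²⁺.

N³⁻, F⁻, Na⁺, Mg²⁺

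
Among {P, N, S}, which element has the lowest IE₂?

P

IE_2 is the cost of taking one more electron from the +1 cation: P⁺ still has 4 valence electrons; N⁺ still has 4 valence electrons; S⁺ still has 5 valence electrons.
All are still removing valence electrons, so compare the +1 ions as you would atoms: IE_2 generally rises across a period (higher Z_eff) and falls down a group (larger shell), subject to the usual subshell exceptions.
Valence configurations: P⁺ [Ne]3s²3p², N⁺ [He]2s²2p², S⁺ [Ne]3s²3p³.
Tabulated IE_2 (kJ/mol): P 1907, N 2856, S 2252.
Hence IE_2: P < S < N.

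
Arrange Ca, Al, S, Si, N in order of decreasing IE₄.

Al > N > Ca > S > Si

After 3 electrons have been removed, what remains? Ca³⁺ is already 1 electron into the core; Al³⁺ is the bare [Ne] core; S³⁺ still has 3 valence electrons; Si³⁺ still has 1 valence electron; N³⁺ still has 2 valence electrons.
Usually core removal costs more than valence removal, but here the competition is close: a tightly held n=2 valence electron can cost more to remove than an n=3 core electron, so the actual values have to decide it.
Valence configurations: S³⁺ [Ne]3s²3p¹, Si³⁺ [Ne]3s¹, N³⁺ [He]2s².
Approximate IE_4 values (kJ/mol): Ca 6491, Al 11577, S 4556, Si 4356, N 7475.
Putting it together, IE_4: Si < S < Ca < N < Al.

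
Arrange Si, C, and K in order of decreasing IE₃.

IE_3 is the cost of taking one more electron from the +2 cation: Si²⁺ still has 2 valence electrons; C²⁺ still has 2 valence electrons; K²⁺ is already 1 electron into the core.
Usually core removal costs more than valence removal, but here the competition is close: a tightly held n=2 valence electron can cost more to remove than an n=3 core electron, so the actual values have to decide it.
Valence configurations: Si²⁺ [Ne]3s², C²⁺ [He]2s².
The numbers (kJ/mol): Si 3232, C 4620, K 4420.
Overall IE_3 order: Si < K < C.

C > K > Si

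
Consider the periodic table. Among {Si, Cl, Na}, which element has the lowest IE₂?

Si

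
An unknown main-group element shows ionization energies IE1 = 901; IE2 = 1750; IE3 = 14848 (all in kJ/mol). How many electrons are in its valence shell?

Look for the largest jump between consecutive ionization energies: IE3/IE2 ≈ 8.5, far larger than any earlier ratio.
That jump marks the point where a core electron is being removed. So the atom has 2 valence electrons.

2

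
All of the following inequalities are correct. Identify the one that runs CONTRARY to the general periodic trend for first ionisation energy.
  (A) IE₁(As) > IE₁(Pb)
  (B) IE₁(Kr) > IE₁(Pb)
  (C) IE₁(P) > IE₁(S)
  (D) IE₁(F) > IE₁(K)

The general trend: first ionisation energy increases across a period and decreases down a group.
(A) As (period 4, group 15) vs Pb (period 6, group 14): the stated order agrees with the simple trend.
(B) Kr (period 4, group 18) vs Pb (period 6, group 14): the stated order agrees with the simple trend.
(C) P (period 3, group 15) vs S (period 3, group 16): the stated order contradicts the simple trend.
(D) F (period 2, group 17) vs K (period 4, group 1): the stated order agrees with the simple trend.
The exception is (C): S (3p⁴) ionizes more easily than half-filled P (3p³) because the paired 3p electron in S is pushed out by e⁻–e⁻ repulsion.

(C)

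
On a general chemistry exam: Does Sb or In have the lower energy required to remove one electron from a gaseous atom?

In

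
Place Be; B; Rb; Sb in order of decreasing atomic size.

Rb > Sb > Be > B

Be is in period 2, group 2; B is in period 2, group 13; Rb is in period 5, group 1; Sb is in period 5, group 15.
Atomic radius shrinks across a period as nuclear charge pulls the same shell inward, and grows down a group as new shells are added.
Here both period and group differ, so the two effects have to be weighed against each other.
Be > B: both are in period 2; the period trend gives Be the larger value.
Sb > Be: the two effects oppose for this pair; the down-group effect wins (140 vs 102 pm).
Rb > Sb: both are in period 5; the period trend gives Rb the larger value.
For reference (pm): Be 102, B 85, Rb 210, Sb 140.
So from largest to smallest: Rb > Sb > Be > B.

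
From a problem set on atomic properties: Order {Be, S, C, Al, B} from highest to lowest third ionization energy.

Consider each +2 ion: Be²⁺ is the bare [He] core; S²⁺ still has 4 valence electrons; C²⁺ still has 2 valence electrons; Al²⁺ still has 1 valence electron; B²⁺ still has 1 valence electron.
Breaking into a closed-shell core is much more expensive than removing a leftover valence electron — Be has the largest IE_3 here.
Valence configurations: S²⁺ [Ne]3s²3p², C²⁺ [He]2s², Al²⁺ [Ne]3s¹, B²⁺ [He]2s¹.
Tabulated IE_3 (kJ/mol): Be 14849, S 3357, C 4620, Al 2745, B 3660.
So the third ionization energies run Al < S < B < C < Be.

Be > C > B > S > Al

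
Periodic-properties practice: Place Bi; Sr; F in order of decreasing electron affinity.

EA tends to increase across a period and decrease down a group, though the pattern is less regular than for IE or radius.
These span different periods and groups, so the two trends combine.
Bi > Sr: the two effects oppose for this pair; the across-period effect wins (91 vs 5 kJ/mol).
F > Bi: both effects reinforce here, so F is clearly the higher of the two.
For reference (kJ/mol): F 328, Sr 5, Bi 91.
So from highest to lowest: F > Bi > Sr.

F > Bi > Sr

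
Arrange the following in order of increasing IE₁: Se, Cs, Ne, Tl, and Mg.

Ne is in period 2, group 18; Mg is in period 3, group 2; Se is in period 4, group 16; Cs is in period 6, group 1; Tl is in period 6, group 13.
Removing the outermost electron gets harder across a period and easier down a group.
Neither a single period nor a single group — weigh both effects.
Tl > Cs: both are in period 6; the period trend gives Tl the larger value.
Mg > Tl: the two effects oppose for this pair; the down-group effect wins (738 vs 589 kJ/mol).
Se > Mg: period and group pull opposite ways; the across-period shift dominates (941 vs 738 kJ/mol).
Ne > Se: relative to Se, both the across-period and down-group shifts push Ne's first ionization energy up.
Tabulated first ionization energy (kJ/mol): Ne 2081, Mg 738, Se 941, Cs 376, Tl 589.
So from lowest to highest: Cs < Tl < Mg < Se < Ne.

Cs < Tl < Mg < Se < Ne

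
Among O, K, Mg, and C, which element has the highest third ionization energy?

IE_3 is the cost of taking one more electron from the +2 cation: O²⁺ still has 4 valence electrons; K²⁺ is already 1 electron into the core; Mg²⁺ is the bare [Ne] core; C²⁺ still has 2 valence electrons.
Usually core removal costs more than valence removal, but here the competition is close: a tightly held n=2 valence electron can cost more to remove than an n=3 core electron, so the actual values have to decide it.
Valence configurations: O²⁺ [He]2s²2p², C²⁺ [He]2s².
The numbers (kJ/mol): O 5300, K 4420, Mg 7733, C 4620.
Hence IE_3: K < C < O < Mg.

Mg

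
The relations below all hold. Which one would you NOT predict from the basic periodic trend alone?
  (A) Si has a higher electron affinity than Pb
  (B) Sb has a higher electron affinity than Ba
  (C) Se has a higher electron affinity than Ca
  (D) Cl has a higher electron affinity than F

(D)

The general trend: electron affinity increases across a period and decreases down a group.
(A) Si (period 3, group 14) vs Pb (period 6, group 14): the stated order agrees with the simple trend.
(B) Sb (period 5, group 15) vs Ba (period 6, group 2): the stated order agrees with the simple trend.
(C) Se (period 4, group 16) vs Ca (period 4, group 2): the stated order agrees with the simple trend.
(D) Cl (period 3, group 17) vs F (period 2, group 17): the stated order contradicts the simple trend.
The exception is (D): F's small 2p subshell makes the incoming electron feel strong e⁻–e⁻ repulsion, so Cl actually releases more energy on gaining an electron.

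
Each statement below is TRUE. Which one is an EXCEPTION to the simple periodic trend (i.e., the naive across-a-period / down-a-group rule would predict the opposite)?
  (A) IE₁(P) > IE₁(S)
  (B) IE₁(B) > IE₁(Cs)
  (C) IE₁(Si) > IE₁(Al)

The general trend: IE₁ increases across a period and decreases down a group.
(A) P (period 3, group 15) vs S (period 3, group 16): the stated order contradicts the simple trend.
(B) B (period 2, group 13) vs Cs (period 6, group 1): the stated order agrees with the simple trend.
(C) Si (period 3, group 14) vs Al (period 3, group 13): the stated order agrees with the simple trend.
The exception is (A): S (3p⁴) ionizes more easily than half-filled P (3p³) because the paired 3p electron in S is pushed out by e⁻–e⁻ repulsion.

(A)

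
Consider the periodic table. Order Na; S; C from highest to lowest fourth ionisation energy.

Na > C > S

Consider each +3 ion: Na³⁺ is already 2 electrons into the core; S³⁺ still has 3 valence electrons; C³⁺ still has 1 valence electron.
Core electrons are held far more tightly than valence electrons, so Na tops the IE_4 order.
Valence configurations: S³⁺ [Ne]3s²3p¹, C³⁺ [He]2s¹.
The numbers (kJ/mol): Na 9543, S 4556, C 6223.
Putting it together, IE_4: S < C < Na.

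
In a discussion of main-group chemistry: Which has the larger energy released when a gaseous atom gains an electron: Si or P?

Si

EA tends to increase across a period and decrease down a group, though the pattern is less regular than for IE or radius.
All lie in period 3; the across-period trend (electron affinity increases left to right) applies, with the exception below.
Note the exception: Si has a higher electron affinity than P, contrary to the simple trend — adding an electron to P's half-filled 3p³ is unfavourable, so Si (3p²) has the more exothermic EA.
Approximate values (kJ/mol): Si 134, P 72.
So Si has the larger energy released when a gaseous atom gains an electron (Si > P).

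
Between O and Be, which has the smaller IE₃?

After 2 electrons have been removed, what remains? O²⁺ still has 4 valence electrons; Be²⁺ is the bare [He] core.
Pulling an electron out of a noble-gas core costs far more than removing a remaining valence electron, so Be sits at the high end of IE_3.
The numbers (kJ/mol): O 5300, Be 14849.
So the third ionization energies run O < Be.

O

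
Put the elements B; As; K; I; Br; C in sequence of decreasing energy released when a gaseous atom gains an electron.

Br > I > C > As > K > B

B is in period 2, group 13; C is in period 2, group 14; K is in period 4, group 1; As is in period 4, group 15; Br is in period 4, group 17; I is in period 5, group 17.
Adding an electron releases more energy for atoms nearer the top right (short of the noble gases).
These span different periods and groups, so the two trends combine.
K > B: this pair runs against the simple trend — see the exception note.
As > K: As lies to the right of K in period 4, so the across-period effect alone puts As higher.
C > As: the two effects oppose for this pair; the down-group effect wins (122 vs 78 kJ/mol).
I > C: the two effects oppose for this pair; the across-period effect wins (295 vs 122 kJ/mol).
Br > I: they share group 17; the group trend gives Br the larger value.
Note the exception: K has a higher electron affinity than B, contrary to the simple trend — B's ns²np¹ configuration gives only a small electron affinity — the sparsely filled np subshell binds an added electron weakly.
Approximate values (kJ/mol): B 27, C 122, K 48, As 78, Br 325, I 295.
So from highest to lowest: Br > I > C > As > K > B.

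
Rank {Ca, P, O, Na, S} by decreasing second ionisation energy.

Na > O > S > P > Ca

Consider each +1 ion: Ca⁺ still has 1 valence electron; P⁺ still has 4 valence electrons; O⁺ still has 5 valence electrons; Na⁺ is the bare [Ne] core; S⁺ still has 5 valence electrons.
Pulling an electron out of a noble-gas core costs far more than removing a remaining valence electron, so Na sits at the high end of IE_2.
Valence configurations: Ca⁺ [Ar]4s¹, P⁺ [Ne]3s²3p², O⁺ [He]2s²2p³, S⁺ [Ne]3s²3p³.
The numbers (kJ/mol): Ca 1145, P 1907, O 3388, Na 4562, S 2252.
Overall IE_2 order: Ca < P < S < O < Na.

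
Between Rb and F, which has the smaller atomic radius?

F is in period 2, group 17; Rb is in period 5, group 1.
Moving right in a period, electrons are added to the same shell under a stronger nuclear pull, so atoms get smaller; moving down, a new shell is opened and atoms get larger.
Here both period and group differ, so the two effects have to be weighed against each other.
Rb > F: both effects reinforce here, so Rb is clearly the larger of the two.
Approximate values (pm): F 64, Rb 210.
So F has the smaller atomic radius (F < Rb).

F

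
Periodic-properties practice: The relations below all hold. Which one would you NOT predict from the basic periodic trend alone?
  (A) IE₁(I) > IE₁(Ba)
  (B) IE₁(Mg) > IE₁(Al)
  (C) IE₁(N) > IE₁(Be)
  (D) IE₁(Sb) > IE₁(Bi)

(B)

The general trend: IE₁ increases across a period and decreases down a group.
(A) I (period 5, group 17) vs Ba (period 6, group 2): the stated order agrees with the simple trend.
(B) Mg (period 3, group 2) vs Al (period 3, group 13): the stated order contradicts the simple trend.
(C) N (period 2, group 15) vs Be (period 2, group 2): the stated order agrees with the simple trend.
(D) Sb (period 5, group 15) vs Bi (period 6, group 15): the stated order agrees with the simple trend.
The exception is (B): Al's single 3p electron is easier to remove than one from Mg's filled 3s².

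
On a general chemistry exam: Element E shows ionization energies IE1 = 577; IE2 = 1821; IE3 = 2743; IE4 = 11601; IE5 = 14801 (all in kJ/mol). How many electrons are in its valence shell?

3

Look for the largest jump between consecutive ionization energies: IE4/IE3 ≈ 4.2, far larger than any earlier ratio.
That jump marks the point where a core electron is being removed. So the atom has 3 valence electrons.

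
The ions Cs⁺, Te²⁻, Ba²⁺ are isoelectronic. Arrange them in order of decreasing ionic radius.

Te²⁻ > Cs⁺ > Ba²⁺

All of these have 54 electrons, so size is governed by nuclear charge alone: the more protons, the stronger the pull on the same electron cloud, and the smaller the ion.
Nuclear charges: Ba²⁺ (Z=56), Cs⁺ (Z=55), Te²⁻ (Z=52).
Largest to smallest: Te²⁻ > Cs⁺ > Ba²⁺.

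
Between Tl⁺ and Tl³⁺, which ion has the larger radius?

Tl⁺

Both ions have Z = 81 protons, but Tl³⁺ has lost more electrons, so its remaining electrons feel a larger effective nuclear charge per electron and are pulled in more tightly.
Higher positive charge → smaller ion, so Tl⁺ > Tl³⁺.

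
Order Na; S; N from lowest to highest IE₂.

After 1 electron has been removed, what remains? Na⁺ is the bare [Ne] core; S⁺ still has 5 valence electrons; N⁺ still has 4 valence electrons.
Breaking into a closed-shell core is much more expensive than removing a leftover valence electron — Na has the largest IE_2 here.
Valence configurations: S⁺ [Ne]3s²3p³, N⁺ [He]2s²2p².
Tabulated IE_2 (kJ/mol): Na 4562, S 2252, N 2856.
Hence IE_2: S < N < Na.

S, N, Na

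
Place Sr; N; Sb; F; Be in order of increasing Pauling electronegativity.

Sr < Be < Sb < N < F

EN rises left→right (higher Z_eff, smaller atoms) and falls top→bottom (larger, more shielded atoms).
These span different periods and groups, so the two trends combine.
Be > Sr: Be sits above Sr in group 2, so the down-group effect alone puts Be higher.
Sb > Be: period and group pull opposite ways; the across-period shift dominates (2.05 vs 1.57).
N > Sb: N sits above Sb in group 15, so the down-group effect alone puts N higher.
F > N: F lies to the right of N in period 2, so the across-period effect alone puts F higher.
For reference (Pauling): Be 1.57, N 3.04, F 3.98, Sr 0.95, Sb 2.05.
So from lowest to highest: Sr < Be < Sb < N < F.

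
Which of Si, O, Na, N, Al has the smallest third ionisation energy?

Al

Consider each +2 ion: Si²⁺ still has 2 valence electrons; O²⁺ still has 4 valence electrons; Na²⁺ is already 1 electron into the core; N²⁺ still has 3 valence electrons; Al²⁺ still has 1 valence electron.
Breaking into a closed-shell core is much more expensive than removing a leftover valence electron — Na has the largest IE_3 here.
Valence configurations: Si²⁺ [Ne]3s², O²⁺ [He]2s²2p², N²⁺ [He]2s²2p¹, Al²⁺ [Ne]3s¹.
Tabulated IE_3 (kJ/mol): Si 3232, O 5300, Na 6910, N 4578, Al 2745.
Overall IE_3 order: Al < Si < N < O < Na.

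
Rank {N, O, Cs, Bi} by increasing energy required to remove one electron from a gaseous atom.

N is in period 2, group 15; O is in period 2, group 16; Cs is in period 6, group 1; Bi is in period 6, group 15.
First ionization energy rises across a period (greater Z_eff holds electrons more tightly) and falls down a group (valence electrons are farther from the nucleus).
Here both period and group differ, so the two effects have to be weighed against each other.
Bi > Cs: both are in period 6; the period trend gives Bi the larger value.
O > Bi: both effects reinforce here, so O is clearly the higher of the two.
N > O: this pair runs against the simple trend — see the exception note.
Note the exception: N has a higher first ionization energy than O, contrary to the simple trend — pairing an electron in O's 2p⁴ costs repulsion energy, so O ionizes more easily than half-filled N (2p³).
Approximate values (kJ/mol): N 1402, O 1314, Cs 376, Bi 703.
So from lowest to highest: Cs < Bi < O < N.

Cs, Bi, O, N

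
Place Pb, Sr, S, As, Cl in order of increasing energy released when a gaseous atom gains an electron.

S is in period 3, group 16; Cl is in period 3, group 17; As is in period 4, group 15; Sr is in period 5, group 2; Pb is in period 6, group 14.
Electron affinity generally becomes more exothermic across a period toward the halogens and less exothermic down a group.
These span different periods and groups, so the two trends combine.
Pb > Sr: period and group pull opposite ways; the across-period shift dominates (35 vs 5 kJ/mol).
As > Pb: relative to Pb, both the across-period and down-group shifts push As's electron affinity up.
S > As: relative to As, both the across-period and down-group shifts push S's electron affinity up.
Cl > S: Cl lies to the right of S in period 3, so the across-period effect alone puts Cl higher.
Approximate values (kJ/mol): S 200, Cl 349, As 78, Sr 5, Pb 35.
So from lowest to highest: Sr < Pb < As < S < Cl.

Sr < Pb < As < S < Cl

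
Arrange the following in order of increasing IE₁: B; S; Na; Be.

First ionization energy rises across a period (greater Z_eff holds electrons more tightly) and falls down a group (valence electrons are farther from the nucleus).
Here both period and group differ, so the two effects have to be weighed against each other.
B > Na: both effects reinforce here, so B is clearly the higher of the two.
Be > B: this pair runs against the simple trend — see the exception note.
S > Be: the two effects oppose for this pair; the across-period effect wins (1000 vs 900 kJ/mol).
Note the exception: Be has a higher first ionization energy than B, contrary to the simple trend — removing B's lone 2p electron is easier than breaking Be's filled 2s².
Approximate values (kJ/mol): Be 900, B 801, Na 496, S 1000.
So from lowest to highest: Na < B < Be < S.

Na, B, Be, S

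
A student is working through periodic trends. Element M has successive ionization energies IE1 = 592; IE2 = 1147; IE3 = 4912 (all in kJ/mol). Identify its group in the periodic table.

Group 2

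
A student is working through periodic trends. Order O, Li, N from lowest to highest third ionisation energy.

N, O, Li

The third ionization energy removes an electron from the +2 ion. For each element: O²⁺ still has 4 valence electrons; Li²⁺ is already 1 electron into the core; N²⁺ still has 3 valence electrons.
Breaking into a closed-shell core is much more expensive than removing a leftover valence electron — Li has the largest IE_3 here.
Valence configurations: O²⁺ [He]2s²2p², N²⁺ [He]2s²2p¹.
Tabulated IE_3 (kJ/mol): O 5300, Li 11815, N 4578.
Overall IE_3 order: N < O < Li.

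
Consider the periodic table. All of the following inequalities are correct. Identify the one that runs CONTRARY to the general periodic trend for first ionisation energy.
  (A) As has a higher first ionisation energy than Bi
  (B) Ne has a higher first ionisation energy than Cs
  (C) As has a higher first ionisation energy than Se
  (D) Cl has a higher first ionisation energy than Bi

The general trend: first ionisation energy increases across a period and decreases down a group.
(A) As (period 4, group 15) vs Bi (period 6, group 15): the stated order agrees with the simple trend.
(B) Ne (period 2, group 18) vs Cs (period 6, group 1): the stated order agrees with the simple trend.
(C) As (period 4, group 15) vs Se (period 4, group 16): the stated order contradicts the simple trend.
(D) Cl (period 3, group 17) vs Bi (period 6, group 15): the stated order agrees with the simple trend.
The exception is (C): Se (4p⁴) ionizes more easily than half-filled As (4p³).

(C)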